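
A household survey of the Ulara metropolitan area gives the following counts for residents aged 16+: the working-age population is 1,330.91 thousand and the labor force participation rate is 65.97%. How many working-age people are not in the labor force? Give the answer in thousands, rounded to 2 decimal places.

Share not in the labor force = 1 − 0.6597 = 0.3403.
Not in labor force = 0.3403 × 1,330.91 ≈ 452.91 thousand.

About 452.91 thousand are not in the labor force.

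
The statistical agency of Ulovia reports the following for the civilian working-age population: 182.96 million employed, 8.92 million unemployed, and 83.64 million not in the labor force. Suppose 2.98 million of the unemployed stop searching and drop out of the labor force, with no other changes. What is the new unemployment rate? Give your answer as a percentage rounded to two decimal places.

Initially, labor force = 182.96 + 8.92 = 191.88 million, so u = 8.92/191.88 = 4.65%.
After the change, unemployed and labor force both fall by 2.98 → E = 182.96, U = 5.94, labor force = 188.90 million.
New unemployment rate = 5.94 / 188.90 = 3.14%.

New unemployment rate ≈ 3.14%.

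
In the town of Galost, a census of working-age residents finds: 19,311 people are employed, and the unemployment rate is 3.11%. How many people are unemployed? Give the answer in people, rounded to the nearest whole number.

About 620 are unemployed.

Let U be the number unemployed. The labor force is E + U, and U/(E+U) = 0.0311.
So U = 0.0311 × 19,311 / (1 − 0.0311) = 600.57 / 0.9689 ≈ 620.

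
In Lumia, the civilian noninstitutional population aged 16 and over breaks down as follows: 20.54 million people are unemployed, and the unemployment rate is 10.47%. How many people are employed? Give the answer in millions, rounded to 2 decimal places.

Labor force = U / u = 20.54 / 0.1047 ≈ 196.18 million.
Employed = labor force − unemployed = 196.18 − 20.54 = 175.64 million.

About 175.64 million are employed.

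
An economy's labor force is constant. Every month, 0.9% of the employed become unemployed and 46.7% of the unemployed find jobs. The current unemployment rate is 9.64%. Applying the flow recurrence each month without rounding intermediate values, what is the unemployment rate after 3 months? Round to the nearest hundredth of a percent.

With a fixed labor force, u_{t+1} = u_t + s·(1−u_t) − f·u_t = u_t·(1−s−f) + s.
Here 1−s−f = 0.524 and s = 0.009.
u_1 = 0.096400 × 0.524 + 0.009 = 0.059514.
u_2 = 0.059514 × 0.524 + 0.009 = 0.040185.
u_3 = 0.040185 × 0.524 + 0.009 = 0.030057.

Unemployment rate after three months ≈ 3.01%.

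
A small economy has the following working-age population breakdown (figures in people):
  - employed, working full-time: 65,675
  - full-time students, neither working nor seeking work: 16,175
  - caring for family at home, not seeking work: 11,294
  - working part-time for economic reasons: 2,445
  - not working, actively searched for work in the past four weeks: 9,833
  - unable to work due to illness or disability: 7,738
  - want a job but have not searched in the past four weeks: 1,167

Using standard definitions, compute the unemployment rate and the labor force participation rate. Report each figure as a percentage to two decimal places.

Employed = 65,675 + 2,445 = 68,120 (anyone who worked, including part-time for economic reasons, counts as employed).
Unemployed = 9,833.
Labor force = 68,120 + 9,833 = 77,953.
Not in labor force = 16,175 + 11,294 + 7,738 + 1,167 = 36,374 (those not working and not actively searching are outside the labor force — including those who want a job but have given up searching).
Civilian working-age population = 77,953 + 36,374 = 114,327.
Unemployment rate = 9,833 / 77,953 = 12.61%.
Labor force participation rate = 77,953 / 114,327 = 68.18%.

Unemployment rate ≈ 12.61%; labor force participation rate ≈ 68.18%.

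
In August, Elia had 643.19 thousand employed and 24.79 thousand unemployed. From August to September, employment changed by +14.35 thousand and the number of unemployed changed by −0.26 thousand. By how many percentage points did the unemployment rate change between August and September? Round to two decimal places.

August: labor force = 643.19 + 24.79 = 667.98; u = 24.79/667.98 = 3.71%.
September: labor force = 657.54 + 24.53 = 682.07; u = 24.53/682.07 = 3.60%.
Change = 3.60% − 3.71% = −0.11 pp.

The unemployment rate changed by −0.11 percentage points.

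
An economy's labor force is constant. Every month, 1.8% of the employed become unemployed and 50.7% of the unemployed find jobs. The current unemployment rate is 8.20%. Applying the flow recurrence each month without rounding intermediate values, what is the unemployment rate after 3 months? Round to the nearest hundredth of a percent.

With a fixed labor force, u_{t+1} = u_t + s·(1−u_t) − f·u_t = u_t·(1−s−f) + s.
Here 1−s−f = 0.475 and s = 0.018.
u_1 = 0.082000 × 0.475 + 0.018 = 0.056950.
u_2 = 0.056950 × 0.475 + 0.018 = 0.045051.
u_3 = 0.045051 × 0.475 + 0.018 = 0.039399.

Unemployment rate after three months ≈ 3.94%.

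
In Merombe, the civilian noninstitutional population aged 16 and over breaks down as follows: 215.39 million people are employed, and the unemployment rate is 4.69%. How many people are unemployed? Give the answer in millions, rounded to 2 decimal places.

About 10.60 million are unemployed.

Let U be the number unemployed. The labor force is E + U, and U/(E+U) = 0.0469.
So U = 0.0469 × 215.39 / (1 − 0.0469) = 10.1018 / 0.9531 ≈ 10.60 million.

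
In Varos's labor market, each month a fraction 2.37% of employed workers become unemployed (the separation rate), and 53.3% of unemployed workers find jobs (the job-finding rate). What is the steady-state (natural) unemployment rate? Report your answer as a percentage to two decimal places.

Steady-state unemployment rate ≈ 4.26%.

At steady state the flows balance: s·E = f·U, so U/(E+U) = s/(s+f).
u* = 2.37 / (2.37 + 53.3) = 2.37 / 55.67 = 4.26%.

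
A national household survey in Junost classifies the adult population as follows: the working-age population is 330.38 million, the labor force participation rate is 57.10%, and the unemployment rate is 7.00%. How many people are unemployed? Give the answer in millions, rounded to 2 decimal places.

About 13.21 million are unemployed.

Labor force = 0.5710 × 330.38 = 188.65 million.
Unemployed = 0.0700 × 188.65 ≈ 13.21 million.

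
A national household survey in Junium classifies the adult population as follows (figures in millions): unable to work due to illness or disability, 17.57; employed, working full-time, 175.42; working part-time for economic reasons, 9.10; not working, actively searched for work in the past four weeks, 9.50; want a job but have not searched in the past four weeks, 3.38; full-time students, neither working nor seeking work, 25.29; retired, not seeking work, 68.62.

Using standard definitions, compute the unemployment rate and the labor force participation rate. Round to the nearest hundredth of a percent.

Unemployment rate ≈ 4.90%; labor force participation rate ≈ 62.81%.

Employed = 175.42 + 9.10 = 184.52 million (anyone who worked, including part-time for economic reasons, counts as employed).
Unemployed = 9.50 million.
Labor force = 184.52 + 9.50 = 194.02 million.
Not in labor force = 17.57 + 3.38 + 25.29 + 68.62 = 114.86 million (those not working and not actively searching are outside the labor force — including those who want a job but have given up searching).
Civilian working-age population = 194.02 + 114.86 = 308.88 million.
Unemployment rate = 9.50 / 194.02 = 4.90%.
Labor force participation rate = 194.02 / 308.88 = 62.81%.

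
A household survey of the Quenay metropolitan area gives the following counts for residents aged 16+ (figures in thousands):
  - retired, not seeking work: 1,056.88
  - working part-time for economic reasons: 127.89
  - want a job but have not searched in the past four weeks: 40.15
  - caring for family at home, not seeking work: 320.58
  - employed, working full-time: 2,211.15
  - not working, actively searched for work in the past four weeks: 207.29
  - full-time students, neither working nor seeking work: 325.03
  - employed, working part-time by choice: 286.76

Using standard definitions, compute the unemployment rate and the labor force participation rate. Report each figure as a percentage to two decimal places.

Employed = 127.89 + 2,211.15 + 286.76 = 2,625.80 thousand (anyone who worked, including part-time for economic reasons, counts as employed).
Unemployed = 207.29 thousand.
Labor force = 2,625.80 + 207.29 = 2,833.09 thousand.
Not in labor force = 1,056.88 + 40.15 + 320.58 + 325.03 = 1,742.64 thousand (those not working and not actively searching are outside the labor force — including those who want a job but have given up searching).
Civilian working-age population = 2,833.09 + 1,742.64 = 4,575.73 thousand.
Unemployment rate = 207.29 / 2,833.09 = 7.32%.
Labor force participation rate = 2,833.09 / 4,575.73 = 61.92%.

Unemployment rate ≈ 7.32%; labor force participation rate ≈ 61.92%.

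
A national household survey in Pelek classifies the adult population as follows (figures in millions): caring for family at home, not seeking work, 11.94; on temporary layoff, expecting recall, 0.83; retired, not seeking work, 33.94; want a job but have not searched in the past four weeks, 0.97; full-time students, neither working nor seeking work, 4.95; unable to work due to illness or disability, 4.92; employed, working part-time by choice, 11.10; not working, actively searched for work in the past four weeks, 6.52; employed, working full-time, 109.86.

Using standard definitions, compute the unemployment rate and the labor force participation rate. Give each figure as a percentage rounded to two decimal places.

Unemployment rate ≈ 5.73%; labor force participation rate ≈ 69.35%.

Employed = 11.10 + 109.86 = 120.96 million.
Unemployed = 0.83 + 6.52 = 7.35 million (jobless and actively searching, or on temporary layoff).
Labor force = 120.96 + 7.35 = 128.31 million.
Not in labor force = 11.94 + 33.94 + 0.97 + 4.95 + 4.92 = 56.72 million (those not working and not actively searching are outside the labor force — including those who want a job but have given up searching).
Civilian working-age population = 128.31 + 56.72 = 185.03 million.
Unemployment rate = 7.35 / 128.31 = 5.73%.
Labor force participation rate = 128.31 / 185.03 = 69.35%.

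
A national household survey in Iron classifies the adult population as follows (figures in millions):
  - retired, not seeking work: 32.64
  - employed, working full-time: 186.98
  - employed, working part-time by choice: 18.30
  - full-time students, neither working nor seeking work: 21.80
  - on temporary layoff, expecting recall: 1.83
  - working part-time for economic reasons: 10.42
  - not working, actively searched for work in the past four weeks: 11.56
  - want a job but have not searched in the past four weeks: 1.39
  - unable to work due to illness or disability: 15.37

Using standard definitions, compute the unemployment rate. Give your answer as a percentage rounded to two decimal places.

Unemployment rate ≈ 5.84%.

Employed = 186.98 + 18.30 + 10.42 = 215.70 million (anyone who worked, including part-time for economic reasons, counts as employed).
Unemployed = 1.83 + 11.56 = 13.39 million (jobless and actively searching, or on temporary layoff).
Labor force = 215.70 + 13.39 = 229.09 million.
Unemployment rate = 13.39 / 229.09 = 5.84%.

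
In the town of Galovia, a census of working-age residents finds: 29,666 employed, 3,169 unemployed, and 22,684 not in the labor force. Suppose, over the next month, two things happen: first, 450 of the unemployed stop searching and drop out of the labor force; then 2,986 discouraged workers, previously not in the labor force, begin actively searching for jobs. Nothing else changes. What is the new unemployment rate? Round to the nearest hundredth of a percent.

Initially, labor force = 29,666 + 3,169 = 32,835, so u = 3,169/32,835 = 9.65%.
After the first change, unemployed and labor force both fall by 450 → E = 29,666, U = 2,719, labor force = 32,385.
After the second change, unemployed and labor force both rise by 2,986 → E = 29,666, U = 5,705, labor force = 35,371.
New unemployment rate = 5,705 / 35,371 = 16.13%.

New unemployment rate ≈ 16.13%.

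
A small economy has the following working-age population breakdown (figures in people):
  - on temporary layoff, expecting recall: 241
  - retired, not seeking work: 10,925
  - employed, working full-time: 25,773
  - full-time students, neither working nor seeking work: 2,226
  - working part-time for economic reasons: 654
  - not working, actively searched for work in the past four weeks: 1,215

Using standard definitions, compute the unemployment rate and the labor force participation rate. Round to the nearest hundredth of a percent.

Employed = 25,773 + 654 = 26,427 (anyone who worked, including part-time for economic reasons, counts as employed).
Unemployed = 241 + 1,215 = 1,456 (jobless and actively searching, or on temporary layoff).
Labor force = 26,427 + 1,456 = 27,883.
Not in labor force = 10,925 + 2,226 = 13,151 (those not working and not actively searching are outside the labor force).
Civilian working-age population = 27,883 + 13,151 = 41,034.
Unemployment rate = 1,456 / 27,883 = 5.22%.
Labor force participation rate = 27,883 / 41,034 = 67.95%.

Unemployment rate ≈ 5.22%; labor force participation rate ≈ 67.95%.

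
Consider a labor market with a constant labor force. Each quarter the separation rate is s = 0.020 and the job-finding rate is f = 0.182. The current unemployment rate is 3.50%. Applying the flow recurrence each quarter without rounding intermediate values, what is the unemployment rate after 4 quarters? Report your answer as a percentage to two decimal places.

Unemployment rate after four quarters ≈ 7.31%.

With a fixed labor force, u_{t+1} = u_t + s·(1−u_t) − f·u_t = u_t·(1−s−f) + s.
Here 1−s−f = 0.798 and s = 0.020.
u_1 = 0.035000 × 0.798 + 0.020 = 0.047930.
u_2 = 0.047930 × 0.798 + 0.020 = 0.058248.
u_3 = 0.058248 × 0.798 + 0.020 = 0.066482.
u_4 = 0.066482 × 0.798 + 0.020 = 0.073053.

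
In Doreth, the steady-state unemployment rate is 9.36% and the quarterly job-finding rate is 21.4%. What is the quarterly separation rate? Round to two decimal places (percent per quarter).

From u* = s/(s+f): s = u·f/(1−u).
s = 0.0936 × 21.4 / (1 − 0.0936) = 2.0030 / 0.9064 ≈ 2.21% per quarter.

Separation rate ≈ 2.21% per quarter.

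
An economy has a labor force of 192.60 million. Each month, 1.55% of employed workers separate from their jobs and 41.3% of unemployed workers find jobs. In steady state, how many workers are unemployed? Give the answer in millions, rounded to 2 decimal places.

Steady-state unemployment rate u* = s/(s+f) = 1.55/(1.55+41.3) = 0.036173.
Unemployed = u* × labor force = 0.036173 × 192.60 ≈ 6.97 million.

About 6.97 million are unemployed in steady state.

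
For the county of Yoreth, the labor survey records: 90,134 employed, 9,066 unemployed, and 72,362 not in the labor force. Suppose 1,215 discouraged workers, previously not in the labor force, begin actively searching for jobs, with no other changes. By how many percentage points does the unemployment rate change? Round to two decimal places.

Initially, labor force = 90,134 + 9,066 = 99,200, so u = 9,066/99,200 = 9.14%.
After the change, unemployed and labor force both rise by 1,215 → E = 90,134, U = 10,281, labor force = 100,415.
New unemployment rate = 10,281 / 100,415 = 10.24%.
Change = 10.24% − 9.14% = +1.10 percentage points.

The unemployment rate changes by +1.10 percentage points.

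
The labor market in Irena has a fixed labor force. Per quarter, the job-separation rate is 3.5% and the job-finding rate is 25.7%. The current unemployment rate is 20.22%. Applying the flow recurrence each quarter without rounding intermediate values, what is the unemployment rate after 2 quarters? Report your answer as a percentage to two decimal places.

With a fixed labor force, u_{t+1} = u_t + s·(1−u_t) − f·u_t = u_t·(1−s−f) + s.
Here 1−s−f = 0.708 and s = 0.035.
u_1 = 0.202200 × 0.708 + 0.035 = 0.178158.
u_2 = 0.178158 × 0.708 + 0.035 = 0.161136.

Unemployment rate after two quarters ≈ 16.11%.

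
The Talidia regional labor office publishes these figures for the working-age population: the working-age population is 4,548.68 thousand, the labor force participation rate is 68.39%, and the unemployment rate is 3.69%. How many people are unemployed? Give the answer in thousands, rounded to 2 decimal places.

About 114.79 thousand are unemployed.

Labor force = 0.6839 × 4,548.68 = 3,110.84 thousand.
Unemployed = 0.0369 × 3,110.84 ≈ 114.79 thousand.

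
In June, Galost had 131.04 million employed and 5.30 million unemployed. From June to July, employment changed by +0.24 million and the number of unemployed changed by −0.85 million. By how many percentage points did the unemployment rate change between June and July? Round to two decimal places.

June: labor force = 131.04 + 5.30 = 136.34; u = 5.30/136.34 = 3.89%.
July: labor force = 131.28 + 4.45 = 135.73; u = 4.45/135.73 = 3.28%.
Change = 3.28% − 3.89% = −0.61 pp.

The unemployment rate changed by −0.61 percentage points.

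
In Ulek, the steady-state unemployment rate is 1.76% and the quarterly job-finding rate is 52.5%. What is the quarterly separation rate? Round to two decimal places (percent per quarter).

From u* = s/(s+f): s = u·f/(1−u).
s = 0.0176 × 52.5 / (1 − 0.0176) = 0.9240 / 0.9824 ≈ 0.94% per quarter.

Separation rate ≈ 0.94% per quarter.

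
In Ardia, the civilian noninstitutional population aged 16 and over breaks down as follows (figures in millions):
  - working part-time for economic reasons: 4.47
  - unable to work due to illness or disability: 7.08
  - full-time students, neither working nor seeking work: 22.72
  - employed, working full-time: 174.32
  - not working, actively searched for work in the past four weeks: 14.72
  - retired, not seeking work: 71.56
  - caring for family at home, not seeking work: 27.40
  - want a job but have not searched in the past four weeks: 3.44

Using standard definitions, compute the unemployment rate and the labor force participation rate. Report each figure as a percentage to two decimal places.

Employed = 4.47 + 174.32 = 178.79 million (anyone who worked, including part-time for economic reasons, counts as employed).
Unemployed = 14.72 million.
Labor force = 178.79 + 14.72 = 193.51 million.
Not in labor force = 7.08 + 22.72 + 71.56 + 27.40 + 3.44 = 132.20 million (those not working and not actively searching are outside the labor force — including those who want a job but have given up searching).
Civilian working-age population = 193.51 + 132.20 = 325.71 million.
Unemployment rate = 14.72 / 193.51 = 7.61%.
Labor force participation rate = 193.51 / 325.71 = 59.41%.

Unemployment rate ≈ 7.61%; labor force participation rate ≈ 59.41%.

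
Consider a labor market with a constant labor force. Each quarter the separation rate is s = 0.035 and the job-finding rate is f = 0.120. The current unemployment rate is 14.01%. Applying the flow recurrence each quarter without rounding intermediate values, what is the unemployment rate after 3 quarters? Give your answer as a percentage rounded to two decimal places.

With a fixed labor force, u_{t+1} = u_t + s·(1−u_t) − f·u_t = u_t·(1−s−f) + s.
Here 1−s−f = 0.845 and s = 0.035.
u_1 = 0.140100 × 0.845 + 0.035 = 0.153385.
u_2 = 0.153385 × 0.845 + 0.035 = 0.164610.
u_3 = 0.164610 × 0.845 + 0.035 = 0.174095.

Unemployment rate after three quarters ≈ 17.41%.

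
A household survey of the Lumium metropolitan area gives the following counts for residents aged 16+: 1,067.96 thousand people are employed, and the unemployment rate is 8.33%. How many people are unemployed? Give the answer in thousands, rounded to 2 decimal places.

Let U be the number unemployed. The labor force is E + U, and U/(E+U) = 0.0833.
So U = 0.0833 × 1,067.96 / (1 − 0.0833) = 88.9611 / 0.9167 ≈ 97.04 thousand.

About 97.04 thousand are unemployed.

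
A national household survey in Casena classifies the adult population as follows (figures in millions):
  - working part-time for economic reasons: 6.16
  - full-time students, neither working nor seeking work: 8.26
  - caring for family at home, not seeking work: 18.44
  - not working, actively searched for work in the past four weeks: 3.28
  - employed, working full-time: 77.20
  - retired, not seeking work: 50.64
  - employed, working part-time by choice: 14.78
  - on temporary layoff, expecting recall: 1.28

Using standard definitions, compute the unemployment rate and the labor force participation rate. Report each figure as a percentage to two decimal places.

Employed = 6.16 + 77.20 + 14.78 = 98.14 million (anyone who worked, including part-time for economic reasons, counts as employed).
Unemployed = 3.28 + 1.28 = 4.56 million (jobless and actively searching, or on temporary layoff).
Labor force = 98.14 + 4.56 = 102.70 million.
Not in labor force = 8.26 + 18.44 + 50.64 = 77.34 million (those not working and not actively searching are outside the labor force).
Civilian working-age population = 102.70 + 77.34 = 180.04 million.
Unemployment rate = 4.56 / 102.70 = 4.44%.
Labor force participation rate = 102.70 / 180.04 = 57.04%.

Unemployment rate ≈ 4.44%; labor force participation rate ≈ 57.04%.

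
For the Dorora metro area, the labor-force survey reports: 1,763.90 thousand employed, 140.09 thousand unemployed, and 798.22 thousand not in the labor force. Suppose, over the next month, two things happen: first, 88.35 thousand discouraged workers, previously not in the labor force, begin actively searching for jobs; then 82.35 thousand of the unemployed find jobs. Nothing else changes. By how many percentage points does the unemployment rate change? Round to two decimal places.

The unemployment rate changes by −0.03 percentage points.

Initially, labor force = 1,763.90 + 140.09 = 1,903.99 thousand, so u = 140.09/1,903.99 = 7.36%.
After the first change, unemployed and labor force both rise by 88.35 → E = 1,763.90, U = 228.44, labor force = 1,992.34 thousand.
After the second change, unemployed falls and employed rises by 82.35; labor force unchanged → E = 1,846.25, U = 146.09, labor force = 1,992.34 thousand.
New unemployment rate = 146.09 / 1,992.34 = 7.33%.
Change = 7.33% − 7.36% = −0.03 percentage points.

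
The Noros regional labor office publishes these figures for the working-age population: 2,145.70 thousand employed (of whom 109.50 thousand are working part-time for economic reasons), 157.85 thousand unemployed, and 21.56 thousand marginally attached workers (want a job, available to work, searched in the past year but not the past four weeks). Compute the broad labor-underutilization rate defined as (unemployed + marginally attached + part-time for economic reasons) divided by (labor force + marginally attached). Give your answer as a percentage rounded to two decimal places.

Broad underutilization rate ≈ 12.43%.

Labor force = 2,145.70 + 157.85 = 2,303.55 thousand.
Numerator = 157.85 + 21.56 + 109.50 = 288.91 thousand.
Denominator = 2,303.55 + 21.56 = 2,325.11 thousand.
Broad rate = 288.91 / 2,325.11 = 12.43%.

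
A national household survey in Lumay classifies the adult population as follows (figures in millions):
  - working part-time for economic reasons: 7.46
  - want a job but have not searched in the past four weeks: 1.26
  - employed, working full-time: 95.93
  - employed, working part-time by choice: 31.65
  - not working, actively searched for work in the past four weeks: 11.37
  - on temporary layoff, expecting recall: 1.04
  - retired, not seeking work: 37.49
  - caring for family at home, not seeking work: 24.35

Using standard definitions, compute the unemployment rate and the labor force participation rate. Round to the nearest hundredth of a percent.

Unemployment rate ≈ 8.42%; labor force participation rate ≈ 70.03%.

Employed = 7.46 + 95.93 + 31.65 = 135.04 million (anyone who worked, including part-time for economic reasons, counts as employed).
Unemployed = 11.37 + 1.04 = 12.41 million (jobless and actively searching, or on temporary layoff).
Labor force = 135.04 + 12.41 = 147.45 million.
Not in labor force = 1.26 + 37.49 + 24.35 = 63.10 million (those not working and not actively searching are outside the labor force — including those who want a job but have given up searching).
Civilian working-age population = 147.45 + 63.10 = 210.55 million.
Unemployment rate = 12.41 / 147.45 = 8.42%.
Labor force participation rate = 147.45 / 210.55 = 70.03%.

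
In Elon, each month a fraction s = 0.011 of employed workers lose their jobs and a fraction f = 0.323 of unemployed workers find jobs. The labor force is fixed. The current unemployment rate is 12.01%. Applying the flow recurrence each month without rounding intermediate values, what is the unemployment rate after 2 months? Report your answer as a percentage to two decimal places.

With a fixed labor force, u_{t+1} = u_t + s·(1−u_t) − f·u_t = u_t·(1−s−f) + s.
Here 1−s−f = 0.666 and s = 0.011.
u_1 = 0.120100 × 0.666 + 0.011 = 0.090987.
u_2 = 0.090987 × 0.666 + 0.011 = 0.071597.

Unemployment rate after two months ≈ 7.16%.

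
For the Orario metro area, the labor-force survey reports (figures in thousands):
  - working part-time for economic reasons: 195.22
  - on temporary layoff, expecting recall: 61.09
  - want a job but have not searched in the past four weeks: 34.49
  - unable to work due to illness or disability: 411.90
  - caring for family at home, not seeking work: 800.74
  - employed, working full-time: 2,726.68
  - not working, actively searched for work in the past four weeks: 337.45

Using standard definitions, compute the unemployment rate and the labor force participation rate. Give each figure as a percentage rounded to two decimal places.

Unemployment rate ≈ 12.00%; labor force participation rate ≈ 72.70%.

Employed = 195.22 + 2,726.68 = 2,921.90 thousand (anyone who worked, including part-time for economic reasons, counts as employed).
Unemployed = 61.09 + 337.45 = 398.54 thousand (jobless and actively searching, or on temporary layoff).
Labor force = 2,921.90 + 398.54 = 3,320.44 thousand.
Not in labor force = 34.49 + 411.90 + 800.74 = 1,247.13 thousand (those not working and not actively searching are outside the labor force — including those who want a job but have given up searching).
Civilian working-age population = 3,320.44 + 1,247.13 = 4,567.57 thousand.
Unemployment rate = 398.54 / 3,320.44 = 12.00%.
Labor force participation rate = 3,320.44 / 4,567.57 = 72.70%.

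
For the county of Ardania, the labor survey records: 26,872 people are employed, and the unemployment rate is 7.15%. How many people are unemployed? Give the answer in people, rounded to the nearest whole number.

Let U be the number unemployed. The labor force is E + U, and U/(E+U) = 0.0715.
So U = 0.0715 × 26,872 / (1 − 0.0715) = 1921.35 / 0.9285 ≈ 2,069.

About 2,069 are unemployed.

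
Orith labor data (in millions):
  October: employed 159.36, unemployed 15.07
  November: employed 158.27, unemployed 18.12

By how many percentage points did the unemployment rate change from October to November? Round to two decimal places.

October: labor force = 159.36 + 15.07 = 174.43; u = 15.07/174.43 = 8.64%.
November: labor force = 158.27 + 18.12 = 176.39; u = 18.12/176.39 = 10.27%.
Change = 10.27% − 8.64% = +1.63 pp.

The unemployment rate changed by +1.63 percentage points.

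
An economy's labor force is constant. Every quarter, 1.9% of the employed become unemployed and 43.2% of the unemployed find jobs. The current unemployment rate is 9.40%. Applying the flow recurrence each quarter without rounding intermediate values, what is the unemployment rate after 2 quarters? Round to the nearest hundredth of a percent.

Unemployment rate after two quarters ≈ 5.78%.

With a fixed labor force, u_{t+1} = u_t + s·(1−u_t) − f·u_t = u_t·(1−s−f) + s.
Here 1−s−f = 0.549 and s = 0.019.
u_1 = 0.094000 × 0.549 + 0.019 = 0.070606.
u_2 = 0.070606 × 0.549 + 0.019 = 0.057763.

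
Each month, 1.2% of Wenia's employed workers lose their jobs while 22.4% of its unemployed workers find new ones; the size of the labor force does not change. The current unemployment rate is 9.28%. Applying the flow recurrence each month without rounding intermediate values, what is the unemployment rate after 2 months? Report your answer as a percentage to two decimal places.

Unemployment rate after two months ≈ 7.53%.

With a fixed labor force, u_{t+1} = u_t + s·(1−u_t) − f·u_t = u_t·(1−s−f) + s.
Here 1−s−f = 0.764 and s = 0.012.
u_1 = 0.092800 × 0.764 + 0.012 = 0.082899.
u_2 = 0.082899 × 0.764 + 0.012 = 0.075335.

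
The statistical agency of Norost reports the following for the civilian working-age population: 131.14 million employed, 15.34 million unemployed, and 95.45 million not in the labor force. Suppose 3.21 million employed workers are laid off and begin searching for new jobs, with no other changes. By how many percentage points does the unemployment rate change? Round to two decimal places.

The unemployment rate changes by +2.19 percentage points.

Initially, labor force = 131.14 + 15.34 = 146.48 million, so u = 15.34/146.48 = 10.47%.
After the change, employed falls and unemployed rises by 3.21; labor force unchanged → E = 127.93, U = 18.55, labor force = 146.48 million.
New unemployment rate = 18.55 / 146.48 = 12.66%.
Change = 12.66% − 10.47% = +2.19 percentage points.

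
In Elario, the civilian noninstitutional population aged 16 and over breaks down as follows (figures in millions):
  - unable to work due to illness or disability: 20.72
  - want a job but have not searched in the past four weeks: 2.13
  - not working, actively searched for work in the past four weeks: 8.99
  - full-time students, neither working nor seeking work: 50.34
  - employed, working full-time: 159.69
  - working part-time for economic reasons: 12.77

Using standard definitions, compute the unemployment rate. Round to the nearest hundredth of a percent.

Employed = 159.69 + 12.77 = 172.46 million (anyone who worked, including part-time for economic reasons, counts as employed).
Unemployed = 8.99 million.
Labor force = 172.46 + 8.99 = 181.45 million.
Unemployment rate = 8.99 / 181.45 = 4.95%.

Unemployment rate ≈ 4.95%.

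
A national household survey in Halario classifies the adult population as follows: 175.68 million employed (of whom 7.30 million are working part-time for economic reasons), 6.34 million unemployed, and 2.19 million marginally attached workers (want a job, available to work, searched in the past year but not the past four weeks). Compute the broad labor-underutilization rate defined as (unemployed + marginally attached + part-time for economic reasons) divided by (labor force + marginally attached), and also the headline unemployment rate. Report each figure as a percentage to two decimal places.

Labor force = 175.68 + 6.34 = 182.02 million.
Numerator = 6.34 + 2.19 + 7.30 = 15.83 million.
Denominator = 182.02 + 2.19 = 184.21 million.
Broad rate = 15.83 / 184.21 = 8.59%.
Headline unemployment rate = 6.34 / 182.02 = 3.48%.

Broad underutilization rate ≈ 8.59%; headline unemployment rate ≈ 3.48%.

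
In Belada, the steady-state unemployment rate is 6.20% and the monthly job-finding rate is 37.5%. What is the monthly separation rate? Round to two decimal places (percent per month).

From u* = s/(s+f): s = u·f/(1−u).
s = 0.0620 × 37.5 / (1 − 0.0620) = 2.3250 / 0.9380 ≈ 2.48% per month.

Separation rate ≈ 2.48% per month.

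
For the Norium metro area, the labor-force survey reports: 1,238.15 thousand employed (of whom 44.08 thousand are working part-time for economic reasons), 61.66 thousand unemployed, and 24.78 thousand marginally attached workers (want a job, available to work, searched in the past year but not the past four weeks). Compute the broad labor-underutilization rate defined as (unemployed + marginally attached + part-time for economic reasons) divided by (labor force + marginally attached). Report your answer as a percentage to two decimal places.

Broad underutilization rate ≈ 9.85%.

Labor force = 1,238.15 + 61.66 = 1,299.81 thousand.
Numerator = 61.66 + 24.78 + 44.08 = 130.52 thousand.
Denominator = 1,299.81 + 24.78 = 1,324.59 thousand.
Broad rate = 130.52 / 1,324.59 = 9.85%.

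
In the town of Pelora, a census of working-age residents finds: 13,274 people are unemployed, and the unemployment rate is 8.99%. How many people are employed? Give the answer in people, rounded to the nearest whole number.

Labor force = U / u = 13,274 / 0.0899 ≈ 147,653.
Employed = labor force − unemployed = 147,653 − 13,274 = 134,379.

About 134,379 are employed.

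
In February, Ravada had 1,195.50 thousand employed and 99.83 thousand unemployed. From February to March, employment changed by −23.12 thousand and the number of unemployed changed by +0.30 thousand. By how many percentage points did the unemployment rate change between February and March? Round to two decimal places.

The unemployment rate changed by +0.16 percentage points.

February: labor force = 1,195.50 + 99.83 = 1,295.33; u = 99.83/1,295.33 = 7.71%.
March: labor force = 1,172.38 + 100.13 = 1,272.51; u = 100.13/1,272.51 = 7.87%.
Change = 7.87% − 7.71% = +0.16 pp.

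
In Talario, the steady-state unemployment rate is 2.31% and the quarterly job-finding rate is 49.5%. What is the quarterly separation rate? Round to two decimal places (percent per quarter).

From u* = s/(s+f): s = u·f/(1−u).
s = 0.0231 × 49.5 / (1 − 0.0231) = 1.1434 / 0.9769 ≈ 1.17% per quarter.

Separation rate ≈ 1.17% per quarter.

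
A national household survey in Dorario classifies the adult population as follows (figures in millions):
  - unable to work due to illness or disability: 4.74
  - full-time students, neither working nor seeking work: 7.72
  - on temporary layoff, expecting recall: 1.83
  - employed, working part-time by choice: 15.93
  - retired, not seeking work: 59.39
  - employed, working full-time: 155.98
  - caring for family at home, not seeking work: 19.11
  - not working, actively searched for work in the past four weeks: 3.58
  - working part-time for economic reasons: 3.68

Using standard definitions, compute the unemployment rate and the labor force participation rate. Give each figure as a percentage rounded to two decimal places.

Unemployment rate ≈ 2.99%; labor force participation rate ≈ 66.55%.

Employed = 15.93 + 155.98 + 3.68 = 175.59 million (anyone who worked, including part-time for economic reasons, counts as employed).
Unemployed = 1.83 + 3.58 = 5.41 million (jobless and actively searching, or on temporary layoff).
Labor force = 175.59 + 5.41 = 181.00 million.
Not in labor force = 4.74 + 7.72 + 59.39 + 19.11 = 90.96 million (those not working and not actively searching are outside the labor force).
Civilian working-age population = 181.00 + 90.96 = 271.96 million.
Unemployment rate = 5.41 / 181.00 = 2.99%.
Labor force participation rate = 181.00 / 271.96 = 66.55%.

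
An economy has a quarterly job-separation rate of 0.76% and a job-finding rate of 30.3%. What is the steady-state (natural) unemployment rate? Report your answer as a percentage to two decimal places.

Steady-state unemployment rate ≈ 2.45%.

At steady state the flows balance: s·E = f·U, so U/(E+U) = s/(s+f).
u* = 0.76 / (0.76 + 30.3) = 0.76 / 31.06 = 2.45%.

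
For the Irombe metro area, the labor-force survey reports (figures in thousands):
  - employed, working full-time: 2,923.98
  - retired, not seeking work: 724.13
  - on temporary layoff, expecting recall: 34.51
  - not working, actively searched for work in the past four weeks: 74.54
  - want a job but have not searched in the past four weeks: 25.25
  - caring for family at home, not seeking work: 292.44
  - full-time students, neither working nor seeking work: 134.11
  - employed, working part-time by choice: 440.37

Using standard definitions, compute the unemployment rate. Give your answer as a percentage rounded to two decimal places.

Unemployment rate ≈ 3.14%.

Employed = 2,923.98 + 440.37 = 3,364.35 thousand.
Unemployed = 34.51 + 74.54 = 109.05 thousand (jobless and actively searching, or on temporary layoff).
Labor force = 3,364.35 + 109.05 = 3,473.40 thousand.
Unemployment rate = 109.05 / 3,473.40 = 3.14%.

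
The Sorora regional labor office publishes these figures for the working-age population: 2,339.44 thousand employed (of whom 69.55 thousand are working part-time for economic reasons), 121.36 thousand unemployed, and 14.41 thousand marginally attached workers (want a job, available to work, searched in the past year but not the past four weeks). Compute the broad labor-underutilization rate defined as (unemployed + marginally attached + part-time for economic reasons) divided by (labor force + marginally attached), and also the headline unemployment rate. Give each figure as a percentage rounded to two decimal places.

Broad underutilization rate ≈ 8.30%; headline unemployment rate ≈ 4.93%.

Labor force = 2,339.44 + 121.36 = 2,460.80 thousand.
Numerator = 121.36 + 14.41 + 69.55 = 205.32 thousand.
Denominator = 2,460.80 + 14.41 = 2,475.21 thousand.
Broad rate = 205.32 / 2,475.21 = 8.30%.
Headline unemployment rate = 121.36 / 2,460.80 = 4.93%.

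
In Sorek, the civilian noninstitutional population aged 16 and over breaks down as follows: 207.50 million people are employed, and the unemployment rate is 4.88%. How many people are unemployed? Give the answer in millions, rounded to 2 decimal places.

About 10.65 million are unemployed.

Let U be the number unemployed. The labor force is E + U, and U/(E+U) = 0.0488.
So U = 0.0488 × 207.50 / (1 − 0.0488) = 10.1260 / 0.9512 ≈ 10.65 million.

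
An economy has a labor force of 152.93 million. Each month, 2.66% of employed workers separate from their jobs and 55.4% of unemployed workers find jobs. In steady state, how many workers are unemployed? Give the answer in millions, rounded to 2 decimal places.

Steady-state unemployment rate u* = s/(s+f) = 2.66/(2.66+55.4) = 0.045815.
Unemployed = u* × labor force = 0.045815 × 152.93 ≈ 7.01 million.

About 7.01 million are unemployed in steady state.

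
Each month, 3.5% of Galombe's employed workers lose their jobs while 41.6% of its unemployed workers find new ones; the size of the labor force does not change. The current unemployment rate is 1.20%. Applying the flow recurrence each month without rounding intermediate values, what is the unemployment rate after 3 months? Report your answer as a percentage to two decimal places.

With a fixed labor force, u_{t+1} = u_t + s·(1−u_t) − f·u_t = u_t·(1−s−f) + s.
Here 1−s−f = 0.549 and s = 0.035.
u_1 = 0.012000 × 0.549 + 0.035 = 0.041588.
u_2 = 0.041588 × 0.549 + 0.035 = 0.057832.
u_3 = 0.057832 × 0.549 + 0.035 = 0.066750.

Unemployment rate after three months ≈ 6.67%.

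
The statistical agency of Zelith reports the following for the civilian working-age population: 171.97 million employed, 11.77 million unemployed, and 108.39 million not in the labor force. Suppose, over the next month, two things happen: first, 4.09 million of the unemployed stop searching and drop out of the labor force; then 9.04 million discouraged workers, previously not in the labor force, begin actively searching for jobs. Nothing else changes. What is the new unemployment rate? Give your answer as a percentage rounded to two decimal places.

New unemployment rate ≈ 8.86%.

Initially, labor force = 171.97 + 11.77 = 183.74 million, so u = 11.77/183.74 = 6.41%.
After the first change, unemployed and labor force both fall by 4.09 → E = 171.97, U = 7.68, labor force = 179.65 million.
After the second change, unemployed and labor force both rise by 9.04 → E = 171.97, U = 16.72, labor force = 188.69 million.
New unemployment rate = 16.72 / 188.69 = 8.86%.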